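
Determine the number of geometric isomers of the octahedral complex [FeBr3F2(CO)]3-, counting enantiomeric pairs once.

The six octahedral sites form three mutually perpendicular trans pairs.
The distinct arrangements are (3 in all): Br mer, F trans; Br mer, F cis; Br fac, F cis.

3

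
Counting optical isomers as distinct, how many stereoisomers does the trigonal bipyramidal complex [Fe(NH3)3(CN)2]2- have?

3

In a trigonal bipyramid the two axial positions differ from the three equatorial ones.
The distinct arrangements are (3 in all): CN both axial; CN one axial, one equatorial; CN both equatorial.
Each arrangement has an internal mirror plane or centre of symmetry, so none is chiral.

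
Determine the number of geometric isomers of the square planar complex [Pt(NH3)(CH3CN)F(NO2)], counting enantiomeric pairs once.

3

In a square planar complex each vertex has one trans partner and two cis neighbours.
Systematic placement gives 3 geometric isomers: (CH3CN/NH3 trans, F/NO2 trans); (CH3CN/NO2 trans, F/NH3 trans); (CH3CN/F trans, NH3/NO2 trans).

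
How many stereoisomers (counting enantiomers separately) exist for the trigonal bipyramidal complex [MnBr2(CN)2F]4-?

Systematic enumeration (placing each ligand type in turn and discarding arrangements equivalent by rotation or reflection) gives 5 geometric isomers.
One of these lacks any improper symmetry element and so occurs as an enantiomeric pair, giving 5 + 1 = 6 stereoisomers in total.

6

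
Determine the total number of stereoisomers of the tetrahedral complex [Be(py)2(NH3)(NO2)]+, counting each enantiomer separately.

1

All four vertices of a tetrahedron are equivalent and mutually adjacent, so cis/trans isomerism cannot arise.
Only one geometric arrangement is possible.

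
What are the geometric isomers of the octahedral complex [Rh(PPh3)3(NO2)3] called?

The six octahedral sites form three mutually perpendicular trans pairs.
The distinct arrangements are (2 in all): PPh3 mer; PPh3 fac.

fac and mer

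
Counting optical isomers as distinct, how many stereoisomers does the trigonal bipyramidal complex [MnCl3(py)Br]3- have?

4

There are 4 geometric isomers: py equatorial, Br axial; py axial, Br axial; py equatorial, Br equatorial; py axial, Br equatorial.
Each arrangement has an internal mirror plane or centre of symmetry, so none is chiral.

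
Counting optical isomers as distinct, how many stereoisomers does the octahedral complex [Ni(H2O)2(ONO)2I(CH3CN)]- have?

8

In an octahedral complex each vertex has one trans partner and four cis neighbours.
The distinct arrangements are (6 in all): H2O cis, ONO trans; H2O cis, ONO cis (3 arrangements, 2 chiral); H2O trans, ONO trans; H2O trans, ONO cis.
Of these, 2 lack any improper symmetry element and so occur as enantiomeric pairs, giving 6 + 2 = 8 stereoisomers in total.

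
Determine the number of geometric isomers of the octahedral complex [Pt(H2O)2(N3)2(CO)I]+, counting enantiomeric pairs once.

An octahedron has six vertices in three trans pairs; every non-trans pair is cis.
There are 6 geometric isomers: H2O cis, N3 trans; H2O cis, N3 cis (3 arrangements, 2 chiral); H2O trans, N3 trans; H2O trans, N3 cis.

6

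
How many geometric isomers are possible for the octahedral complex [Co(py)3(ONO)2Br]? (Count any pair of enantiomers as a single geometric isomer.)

3

An octahedron has six vertices in three trans pairs; every non-trans pair is cis.
Systematic placement gives 3 geometric isomers: py mer, ONO cis; py mer, ONO trans; py fac, ONO cis.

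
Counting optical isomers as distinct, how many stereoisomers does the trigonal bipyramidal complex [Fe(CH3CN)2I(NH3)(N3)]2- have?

10

Placing the ligands in turn and identifying arrangements related by rotation or reflection leaves 7 distinct geometric isomers.
Of these, 3 lack any improper symmetry element and so occur as enantiomeric pairs, giving 7 + 3 = 10 stereoisomers in total.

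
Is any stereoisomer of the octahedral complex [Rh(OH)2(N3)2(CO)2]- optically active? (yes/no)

yes

An octahedron has six vertices in three trans pairs; every non-trans pair is cis.
There are 5 geometric isomers: OH trans, N3 trans, CO trans; OH cis, N3 cis, CO trans; OH trans, N3 cis, CO cis; OH cis, N3 cis, CO cis (chiral); OH cis, N3 trans, CO cis.
One of these lacks any improper symmetry element and so occurs as an enantiomeric pair, giving 5 + 1 = 6 stereoisomers in total.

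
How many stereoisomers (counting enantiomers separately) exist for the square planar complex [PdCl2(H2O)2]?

2

Systematic placement gives 2 geometric isomers: Cl cis; Cl trans.
Each arrangement has an internal mirror plane or centre of symmetry, so none is chiral.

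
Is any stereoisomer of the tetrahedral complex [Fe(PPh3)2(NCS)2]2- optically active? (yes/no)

In a tetrahedral complex all four positions are equivalent and every pair of ligands is adjacent — there is no cis/trans distinction.
Only one geometric arrangement is possible.

no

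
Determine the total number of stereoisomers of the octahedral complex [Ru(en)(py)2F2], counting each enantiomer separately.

4

The six octahedral sites form three mutually perpendicular trans pairs.
Each en is bidentate and must span two cis positions.
Working through the distinct placements yields 3 geometric isomers: py cis, F trans; py trans, F cis; py cis, F cis (chiral).
One of these lacks any improper symmetry element and so occurs as an enantiomeric pair, giving 3 + 1 = 4 stereoisomers in total.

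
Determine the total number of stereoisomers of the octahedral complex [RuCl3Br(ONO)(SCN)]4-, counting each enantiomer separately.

In an octahedral complex each vertex has one trans partner and four cis neighbours.
Working through the distinct placements yields 4 geometric isomers: Cl mer (3 arrangements); Cl fac (chiral).
One of these lacks any improper symmetry element and so occurs as an enantiomeric pair, giving 4 + 1 = 5 stereoisomers in total.

5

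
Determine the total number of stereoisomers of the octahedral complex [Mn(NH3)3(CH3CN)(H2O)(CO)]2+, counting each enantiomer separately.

There are 4 geometric isomers: NH3 mer (3 arrangements); NH3 fac (chiral).
One of these lacks any improper symmetry element and so occurs as an enantiomeric pair, giving 4 + 1 = 5 stereoisomers in total.

5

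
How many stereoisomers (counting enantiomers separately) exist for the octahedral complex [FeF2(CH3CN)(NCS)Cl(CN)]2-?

An octahedron has six vertices in three trans pairs; every non-trans pair is cis.
Placing the ligands in turn and identifying arrangements related by rotation or reflection leaves 9 distinct geometric isomers.
Of these, 6 lack any improper symmetry element and so occur as enantiomeric pairs, giving 9 + 6 = 15 stereoisomers in total.

15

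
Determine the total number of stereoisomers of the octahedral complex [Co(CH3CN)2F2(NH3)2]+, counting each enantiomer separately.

6

In an octahedral complex each vertex has one trans partner and four cis neighbours.
Working through the distinct placements yields 5 geometric isomers: CH3CN trans, F trans, NH3 trans; CH3CN trans, F cis, NH3 cis; CH3CN cis, F cis, NH3 trans; CH3CN cis, F cis, NH3 cis (chiral); CH3CN cis, F trans, NH3 cis.
One of these lacks any improper symmetry element and so occurs as an enantiomeric pair, giving 5 + 1 = 6 stereoisomers in total.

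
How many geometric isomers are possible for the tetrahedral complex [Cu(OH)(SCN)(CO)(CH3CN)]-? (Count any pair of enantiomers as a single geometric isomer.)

1

In a tetrahedral complex all four positions are equivalent and every pair of ligands is adjacent — there is no cis/trans distinction.
Only one geometric arrangement is possible; it has no improper symmetry element, so it exists as a pair of enantiomers (2 stereoisomers).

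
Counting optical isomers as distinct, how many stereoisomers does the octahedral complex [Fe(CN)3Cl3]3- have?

An octahedron has six vertices in three trans pairs; every non-trans pair is cis.
Systematic placement gives 2 geometric isomers: CN mer; CN fac.
Each arrangement has an internal mirror plane or centre of symmetry, so none is chiral.

2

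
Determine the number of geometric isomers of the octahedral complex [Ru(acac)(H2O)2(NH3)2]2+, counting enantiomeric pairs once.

3

In an octahedral complex each vertex has one trans partner and four cis neighbours.
Each acac is bidentate and must span two cis positions.
There are 3 geometric isomers: H2O trans, NH3 cis; H2O cis, NH3 cis (chiral); H2O cis, NH3 trans.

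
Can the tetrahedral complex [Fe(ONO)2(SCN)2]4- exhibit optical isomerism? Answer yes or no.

In a tetrahedral complex all four positions are equivalent and every pair of ligands is adjacent — there is no cis/trans distinction.
Only one geometric arrangement is possible.

no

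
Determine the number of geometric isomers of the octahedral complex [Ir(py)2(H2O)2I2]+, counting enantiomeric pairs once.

5

In an octahedral complex each vertex has one trans partner and four cis neighbours.
Systematic placement gives 5 geometric isomers: py trans, H2O trans, I trans; py cis, H2O trans, I cis; py trans, H2O cis, I cis; py cis, H2O cis, I cis (chiral); py cis, H2O cis, I trans.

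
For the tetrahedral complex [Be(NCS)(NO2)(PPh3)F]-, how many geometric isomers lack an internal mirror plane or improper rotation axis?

1

All four vertices of a tetrahedron are equivalent and mutually adjacent, so cis/trans isomerism cannot arise.
Only one geometric arrangement is possible; it has no improper symmetry element, so it exists as a pair of enantiomers (2 stereoisomers).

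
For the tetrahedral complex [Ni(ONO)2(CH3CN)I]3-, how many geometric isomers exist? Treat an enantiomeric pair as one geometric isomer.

In a tetrahedral complex all four positions are equivalent and every pair of ligands is adjacent — there is no cis/trans distinction.
Only one geometric arrangement is possible.

1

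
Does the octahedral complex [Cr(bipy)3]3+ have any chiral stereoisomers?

An octahedron has six vertices in three trans pairs; every non-trans pair is cis.
Each bipy is bidentate and must span two cis positions.
Only one geometric arrangement is possible; it has no improper symmetry element, so it exists as a pair of enantiomers (2 stereoisomers).

yes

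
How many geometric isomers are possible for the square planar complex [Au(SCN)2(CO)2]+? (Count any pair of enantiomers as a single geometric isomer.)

A square has two trans pairs of vertices; adjacent vertices are cis.
Working through the distinct placements yields 2 geometric isomers: SCN cis; SCN trans.

2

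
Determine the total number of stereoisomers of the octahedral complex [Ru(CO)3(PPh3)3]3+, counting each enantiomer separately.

The six octahedral sites form three mutually perpendicular trans pairs.
There are 2 geometric isomers: CO mer; CO fac.
Each arrangement has an internal mirror plane or centre of symmetry, so none is chiral.

2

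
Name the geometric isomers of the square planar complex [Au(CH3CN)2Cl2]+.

cis and trans

A square has two trans pairs of vertices; adjacent vertices are cis.
Working through the distinct placements yields 2 geometric isomers: CH3CN cis; CH3CN trans.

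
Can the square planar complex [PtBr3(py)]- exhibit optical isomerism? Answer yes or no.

no

In a square planar complex each vertex has one trans partner and two cis neighbours.
Only one geometric arrangement is possible.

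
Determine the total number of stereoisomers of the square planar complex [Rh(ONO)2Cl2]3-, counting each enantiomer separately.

2

In a square planar complex each vertex has one trans partner and two cis neighbours.
The distinct arrangements are (2 in all): ONO cis; ONO trans.
Each arrangement has an internal mirror plane or centre of symmetry, so none is chiral.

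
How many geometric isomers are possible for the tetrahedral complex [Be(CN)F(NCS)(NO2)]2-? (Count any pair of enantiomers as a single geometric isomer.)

1

In a tetrahedral complex all four positions are equivalent and every pair of ligands is adjacent — there is no cis/trans distinction.
Only one geometric arrangement is possible; it has no improper symmetry element, so it exists as a pair of enantiomers (2 stereoisomers).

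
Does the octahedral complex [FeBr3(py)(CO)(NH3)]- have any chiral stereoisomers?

yes

The six octahedral sites form three mutually perpendicular trans pairs.
The distinct arrangements are (4 in all): Br mer (3 arrangements); Br fac (chiral).
One of these lacks any improper symmetry element and so occurs as an enantiomeric pair, giving 4 + 1 = 5 stereoisomers in total.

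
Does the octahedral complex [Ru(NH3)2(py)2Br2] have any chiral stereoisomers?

There are 5 geometric isomers: NH3 trans, py trans, Br trans; NH3 cis, py cis, Br trans; NH3 cis, py trans, Br cis; NH3 cis, py cis, Br cis (chiral); NH3 trans, py cis, Br cis.
One of these lacks any improper symmetry element and so occurs as an enantiomeric pair, giving 5 + 1 = 6 stereoisomers in total.

yes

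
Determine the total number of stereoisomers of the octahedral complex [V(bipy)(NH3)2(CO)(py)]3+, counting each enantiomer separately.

The six octahedral sites form three mutually perpendicular trans pairs.
Each bipy is bidentate and must span two cis positions.
Working through the distinct placements yields 4 geometric isomers: NH3 cis (3 arrangements, 2 chiral); NH3 trans.
Of these, 2 lack any improper symmetry element and so occur as enantiomeric pairs, giving 4 + 2 = 6 stereoisomers in total.

6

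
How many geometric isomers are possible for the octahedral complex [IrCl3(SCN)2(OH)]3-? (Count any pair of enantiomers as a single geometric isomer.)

In an octahedral complex each vertex has one trans partner and four cis neighbours.
Working through the distinct placements yields 3 geometric isomers: Cl mer, SCN trans; Cl mer, SCN cis; Cl fac, SCN cis.

3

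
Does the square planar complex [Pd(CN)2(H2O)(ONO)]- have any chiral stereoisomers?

A square has two trans pairs of vertices; adjacent vertices are cis.
There are 2 geometric isomers: CN cis; CN trans.
Each arrangement has an internal mirror plane or centre of symmetry, so none is chiral.

no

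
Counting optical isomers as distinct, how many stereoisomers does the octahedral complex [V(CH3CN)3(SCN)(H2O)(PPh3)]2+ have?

In an octahedral complex each vertex has one trans partner and four cis neighbours.
The distinct arrangements are (4 in all): CH3CN mer (3 arrangements); CH3CN fac (chiral).
One of these lacks any improper symmetry element and so occurs as an enantiomeric pair, giving 4 + 1 = 5 stereoisomers in total.

5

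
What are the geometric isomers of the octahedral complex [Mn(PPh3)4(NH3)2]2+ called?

cis and trans

An octahedron has six vertices in three trans pairs; every non-trans pair is cis.
There are 2 geometric isomers: NH3 trans; NH3 cis.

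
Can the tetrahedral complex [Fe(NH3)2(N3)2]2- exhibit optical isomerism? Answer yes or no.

no

All four vertices of a tetrahedron are equivalent and mutually adjacent, so cis/trans isomerism cannot arise.
Only one geometric arrangement is possible.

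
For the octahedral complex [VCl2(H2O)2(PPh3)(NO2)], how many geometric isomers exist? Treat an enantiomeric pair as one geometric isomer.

The six octahedral sites form three mutually perpendicular trans pairs.
Systematic placement gives 6 geometric isomers: Cl trans, H2O trans; Cl trans, H2O cis; Cl cis, H2O cis (3 arrangements, 2 chiral); Cl cis, H2O trans.

6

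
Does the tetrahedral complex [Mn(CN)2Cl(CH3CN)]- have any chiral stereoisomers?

In a tetrahedral complex all four positions are equivalent and every pair of ligands is adjacent — there is no cis/trans distinction.
Only one geometric arrangement is possible.

no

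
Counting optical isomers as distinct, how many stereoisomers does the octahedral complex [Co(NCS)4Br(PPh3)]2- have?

2

An octahedron has six vertices in three trans pairs; every non-trans pair is cis.
Systematic placement gives 2 geometric isomers: Br and PPh3 mutually cis; Br and PPh3 mutually trans.
Each arrangement has an internal mirror plane or centre of symmetry, so none is chiral.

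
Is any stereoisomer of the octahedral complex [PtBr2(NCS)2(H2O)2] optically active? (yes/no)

yes

An octahedron has six vertices in three trans pairs; every non-trans pair is cis.
The distinct arrangements are (5 in all): Br trans, NCS trans, H2O trans; Br trans, NCS cis, H2O cis; Br cis, NCS trans, H2O cis; Br cis, NCS cis, H2O cis (chiral); Br cis, NCS cis, H2O trans.
One of these lacks any improper symmetry element and so occurs as an enantiomeric pair, giving 5 + 1 = 6 stereoisomers in total.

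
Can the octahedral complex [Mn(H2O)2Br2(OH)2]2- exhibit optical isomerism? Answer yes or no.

yes

In an octahedral complex each vertex has one trans partner and four cis neighbours.
The distinct arrangements are (5 in all): H2O trans, Br trans, OH trans; H2O cis, Br trans, OH cis; H2O cis, Br cis, OH trans; H2O cis, Br cis, OH cis (chiral); H2O trans, Br cis, OH cis.
One of these lacks any improper symmetry element and so occurs as an enantiomeric pair, giving 5 + 1 = 6 stereoisomers in total.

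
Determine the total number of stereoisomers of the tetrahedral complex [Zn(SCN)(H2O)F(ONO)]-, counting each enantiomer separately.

2

Only one geometric arrangement is possible; it has no improper symmetry element, so it exists as a pair of enantiomers (2 stereoisomers).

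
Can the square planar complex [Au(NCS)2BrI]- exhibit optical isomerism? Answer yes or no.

In a square planar complex each vertex has one trans partner and two cis neighbours.
Systematic placement gives 2 geometric isomers: NCS cis; NCS trans.
Each arrangement has an internal mirror plane or centre of symmetry, so none is chiral.

no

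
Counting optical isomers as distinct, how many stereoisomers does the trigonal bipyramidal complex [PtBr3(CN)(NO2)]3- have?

4

Systematic placement gives 4 geometric isomers: CN equatorial, NO2 equatorial; CN axial, NO2 equatorial; CN equatorial, NO2 axial; CN axial, NO2 axial.
Each arrangement has an internal mirror plane or centre of symmetry, so none is chiral.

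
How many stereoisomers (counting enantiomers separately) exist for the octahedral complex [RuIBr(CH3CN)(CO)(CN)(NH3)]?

30

In an octahedral complex each vertex has one trans partner and four cis neighbours.
Placing the ligands in turn and identifying arrangements related by rotation or reflection leaves 15 distinct geometric isomers.
Of these, 15 lack any improper symmetry element and so occur as enantiomeric pairs, giving 15 + 15 = 30 stereoisomers in total.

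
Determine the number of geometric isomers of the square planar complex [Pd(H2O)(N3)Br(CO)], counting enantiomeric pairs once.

3

There are 3 geometric isomers: (Br/H2O trans, CO/N3 trans); (Br/N3 trans, CO/H2O trans); (Br/CO trans, H2O/N3 trans).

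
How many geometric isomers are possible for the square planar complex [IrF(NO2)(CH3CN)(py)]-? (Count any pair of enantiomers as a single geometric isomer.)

Systematic placement gives 3 geometric isomers: (CH3CN/NO2 trans, F/py trans); (CH3CN/py trans, F/NO2 trans); (CH3CN/F trans, NO2/py trans).

3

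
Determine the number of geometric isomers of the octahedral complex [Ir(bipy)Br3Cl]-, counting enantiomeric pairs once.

An octahedron has six vertices in three trans pairs; every non-trans pair is cis.
Each bipy is bidentate and must span two cis positions.
The distinct arrangements are (2 in all): Br mer; Br fac.

2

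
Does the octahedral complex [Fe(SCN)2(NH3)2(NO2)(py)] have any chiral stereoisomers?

yes

Systematic placement gives 6 geometric isomers: SCN cis, NH3 trans; SCN trans, NH3 trans; SCN cis, NH3 cis (3 arrangements, 2 chiral); SCN trans, NH3 cis.
Of these, 2 lack any improper symmetry element and so occur as enantiomeric pairs, giving 6 + 2 = 8 stereoisomers in total.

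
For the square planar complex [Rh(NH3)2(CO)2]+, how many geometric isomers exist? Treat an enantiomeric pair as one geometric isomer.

In a square planar complex each vertex has one trans partner and two cis neighbours.
Systematic placement gives 2 geometric isomers: NH3 cis; NH3 trans.

2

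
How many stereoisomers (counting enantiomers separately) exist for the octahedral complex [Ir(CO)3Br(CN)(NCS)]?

The six octahedral sites form three mutually perpendicular trans pairs.
The distinct arrangements are (4 in all): CO mer (3 arrangements); CO fac (chiral).
One of these lacks any improper symmetry element and so occurs as an enantiomeric pair, giving 4 + 1 = 5 stereoisomers in total.

5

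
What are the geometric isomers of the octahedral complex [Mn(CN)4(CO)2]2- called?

Systematic placement gives 2 geometric isomers: CO trans; CO cis.

cis and trans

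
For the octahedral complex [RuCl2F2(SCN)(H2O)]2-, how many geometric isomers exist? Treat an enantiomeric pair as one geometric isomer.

6

The six octahedral sites form three mutually perpendicular trans pairs.
Working through the distinct placements yields 6 geometric isomers: Cl trans, F trans; Cl trans, F cis; Cl cis, F cis (3 arrangements, 2 chiral); Cl cis, F trans.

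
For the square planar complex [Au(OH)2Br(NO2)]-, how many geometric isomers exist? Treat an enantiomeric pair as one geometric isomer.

A square has two trans pairs of vertices; adjacent vertices are cis.
The distinct arrangements are (2 in all): OH cis; OH trans.

2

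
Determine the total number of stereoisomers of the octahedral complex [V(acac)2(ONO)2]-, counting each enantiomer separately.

3

The six octahedral sites form three mutually perpendicular trans pairs.
Each acac is bidentate and must span two cis positions.
Working through the distinct placements yields 2 geometric isomers: ONO trans; ONO cis (chiral).
One of these lacks any improper symmetry element and so occurs as an enantiomeric pair, giving 2 + 1 = 3 stereoisomers in total.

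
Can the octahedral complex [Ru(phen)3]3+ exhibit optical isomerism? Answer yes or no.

yes

An octahedron has six vertices in three trans pairs; every non-trans pair is cis.
Each phen is bidentate and must span two cis positions.
Only one geometric arrangement is possible; it has no improper symmetry element, so it exists as a pair of enantiomers (2 stereoisomers).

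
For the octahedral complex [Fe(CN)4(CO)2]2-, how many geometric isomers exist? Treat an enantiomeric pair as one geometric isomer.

2

The six octahedral sites form three mutually perpendicular trans pairs.
Working through the distinct placements yields 2 geometric isomers: CO trans; CO cis.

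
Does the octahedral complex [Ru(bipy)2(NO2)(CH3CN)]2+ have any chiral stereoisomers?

An octahedron has six vertices in three trans pairs; every non-trans pair is cis.
Each bipy is bidentate and must span two cis positions.
There are 2 geometric isomers: NO2 and CH3CN mutually trans; NO2 and CH3CN mutually cis (chiral).
One of these lacks any improper symmetry element and so occurs as an enantiomeric pair, giving 2 + 1 = 3 stereoisomers in total.

yes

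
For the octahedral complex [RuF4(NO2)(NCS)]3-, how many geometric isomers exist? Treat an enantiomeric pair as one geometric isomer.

2

An octahedron has six vertices in three trans pairs; every non-trans pair is cis.
The distinct arrangements are (2 in all): NO2 and NCS mutually trans; NO2 and NCS mutually cis.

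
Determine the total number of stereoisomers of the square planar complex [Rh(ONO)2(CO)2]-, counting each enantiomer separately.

2

A square has two trans pairs of vertices; adjacent vertices are cis.
The distinct arrangements are (2 in all): ONO cis; ONO trans.
Each arrangement has an internal mirror plane or centre of symmetry, so none is chiral.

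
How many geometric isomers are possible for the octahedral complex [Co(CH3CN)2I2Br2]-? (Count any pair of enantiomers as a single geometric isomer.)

5

The six octahedral sites form three mutually perpendicular trans pairs.
There are 5 geometric isomers: CH3CN trans, I trans, Br trans; CH3CN cis, I cis, Br trans; CH3CN cis, I trans, Br cis; CH3CN cis, I cis, Br cis (chiral); CH3CN trans, I cis, Br cis.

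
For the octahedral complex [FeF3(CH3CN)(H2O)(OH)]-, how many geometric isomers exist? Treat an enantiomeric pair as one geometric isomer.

There are 4 geometric isomers: F mer (3 arrangements); F fac (chiral).

4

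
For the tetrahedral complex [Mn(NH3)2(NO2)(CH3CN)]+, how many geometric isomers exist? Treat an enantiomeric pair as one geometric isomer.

1

In a tetrahedral complex all four positions are equivalent and every pair of ligands is adjacent — there is no cis/trans distinction.
Only one geometric arrangement is possible.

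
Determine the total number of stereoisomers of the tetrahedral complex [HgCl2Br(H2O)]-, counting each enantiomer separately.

Only one geometric arrangement is possible.

1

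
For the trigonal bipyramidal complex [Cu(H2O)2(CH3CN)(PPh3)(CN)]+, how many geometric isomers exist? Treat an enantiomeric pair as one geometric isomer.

Exhaustive case analysis gives 7 geometric isomers.

7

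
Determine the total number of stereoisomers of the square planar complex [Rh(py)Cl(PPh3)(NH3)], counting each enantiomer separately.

In a square planar complex each vertex has one trans partner and two cis neighbours.
The distinct arrangements are (3 in all): (Cl/PPh3 trans, NH3/py trans); (Cl/py trans, NH3/PPh3 trans); (Cl/NH3 trans, PPh3/py trans).
Each arrangement has an internal mirror plane or centre of symmetry, so none is chiral.

3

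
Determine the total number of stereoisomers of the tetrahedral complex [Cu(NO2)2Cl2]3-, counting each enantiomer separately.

1

Only one geometric arrangement is possible.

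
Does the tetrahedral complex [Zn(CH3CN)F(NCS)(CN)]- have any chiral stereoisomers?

In a tetrahedral complex all four positions are equivalent and every pair of ligands is adjacent — there is no cis/trans distinction.
Only one geometric arrangement is possible; it has no improper symmetry element, so it exists as a pair of enantiomers (2 stereoisomers).

yes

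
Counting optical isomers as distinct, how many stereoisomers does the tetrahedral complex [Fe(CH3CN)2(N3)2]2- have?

1

Only one geometric arrangement is possible.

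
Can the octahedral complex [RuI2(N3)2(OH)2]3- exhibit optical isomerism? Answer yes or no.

In an octahedral complex each vertex has one trans partner and four cis neighbours.
There are 5 geometric isomers: I trans, N3 trans, OH trans; I trans, N3 cis, OH cis; I cis, N3 cis, OH trans; I cis, N3 cis, OH cis (chiral); I cis, N3 trans, OH cis.
One of these lacks any improper symmetry element and so occurs as an enantiomeric pair, giving 5 + 1 = 6 stereoisomers in total.

yes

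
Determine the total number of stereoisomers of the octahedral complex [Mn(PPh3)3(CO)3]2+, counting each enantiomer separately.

2

The distinct arrangements are (2 in all): PPh3 mer; PPh3 fac.
Each arrangement has an internal mirror plane or centre of symmetry, so none is chiral.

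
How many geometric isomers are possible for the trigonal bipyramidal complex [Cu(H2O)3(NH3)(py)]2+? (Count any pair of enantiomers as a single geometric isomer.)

In a trigonal bipyramid the two axial positions differ from the three equatorial ones.
Working through the distinct placements yields 4 geometric isomers: NH3 equatorial, py equatorial; NH3 axial, py equatorial; NH3 equatorial, py axial; NH3 axial, py axial.

4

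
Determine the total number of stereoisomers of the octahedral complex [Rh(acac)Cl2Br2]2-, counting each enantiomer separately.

In an octahedral complex each vertex has one trans partner and four cis neighbours.
Each acac is bidentate and must span two cis positions.
Systematic placement gives 3 geometric isomers: Cl cis, Br trans; Cl cis, Br cis (chiral); Cl trans, Br cis.
One of these lacks any improper symmetry element and so occurs as an enantiomeric pair, giving 3 + 1 = 4 stereoisomers in total.

4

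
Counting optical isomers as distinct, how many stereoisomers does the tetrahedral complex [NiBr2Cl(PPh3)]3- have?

In a tetrahedral complex all four positions are equivalent and every pair of ligands is adjacent — there is no cis/trans distinction.
Only one geometric arrangement is possible.

1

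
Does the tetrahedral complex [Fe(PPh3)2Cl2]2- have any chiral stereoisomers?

All four vertices of a tetrahedron are equivalent and mutually adjacent, so cis/trans isomerism cannot arise.
Only one geometric arrangement is possible.

no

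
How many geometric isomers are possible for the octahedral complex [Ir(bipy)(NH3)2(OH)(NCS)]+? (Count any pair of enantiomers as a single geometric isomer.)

4

In an octahedral complex each vertex has one trans partner and four cis neighbours.
Each bipy is bidentate and must span two cis positions.
There are 4 geometric isomers: NH3 cis (3 arrangements, 2 chiral); NH3 trans.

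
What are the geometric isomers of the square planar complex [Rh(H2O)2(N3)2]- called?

In a square planar complex each vertex has one trans partner and two cis neighbours.
The distinct arrangements are (2 in all): H2O cis; H2O trans.

cis and trans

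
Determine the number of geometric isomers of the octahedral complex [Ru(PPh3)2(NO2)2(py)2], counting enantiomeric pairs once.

An octahedron has six vertices in three trans pairs; every non-trans pair is cis.
Working through the distinct placements yields 5 geometric isomers: PPh3 trans, NO2 trans, py trans; PPh3 cis, NO2 trans, py cis; PPh3 cis, NO2 cis, py trans; PPh3 cis, NO2 cis, py cis (chiral); PPh3 trans, NO2 cis, py cis.

5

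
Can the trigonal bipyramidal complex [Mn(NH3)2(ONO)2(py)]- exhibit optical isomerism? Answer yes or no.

A trigonal bipyramid has two axial and three equatorial sites, which are chemically inequivalent.
Exhaustive case analysis gives 5 geometric isomers.
One of these lacks any improper symmetry element and so occurs as an enantiomeric pair, giving 5 + 1 = 6 stereoisomers in total.

yes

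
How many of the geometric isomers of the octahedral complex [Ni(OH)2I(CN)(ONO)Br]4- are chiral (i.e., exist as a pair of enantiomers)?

The six octahedral sites form three mutually perpendicular trans pairs.
Placing the ligands in turn and identifying arrangements related by rotation or reflection leaves 9 distinct geometric isomers.
Of these, 6 lack any improper symmetry element and so occur as enantiomeric pairs, giving 9 + 6 = 15 stereoisomers in total.

6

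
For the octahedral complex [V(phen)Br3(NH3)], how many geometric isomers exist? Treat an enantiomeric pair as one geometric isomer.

2

In an octahedral complex each vertex has one trans partner and four cis neighbours.
Each phen is bidentate and must span two cis positions.
There are 2 geometric isomers: Br mer; Br fac.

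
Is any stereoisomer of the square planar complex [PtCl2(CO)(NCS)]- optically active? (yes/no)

no

Working through the distinct placements yields 2 geometric isomers: Cl cis; Cl trans.
Each arrangement has an internal mirror plane or centre of symmetry, so none is chiral.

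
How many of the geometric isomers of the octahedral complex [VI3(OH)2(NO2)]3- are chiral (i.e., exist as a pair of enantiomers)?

0

There are 3 geometric isomers: I mer, OH trans; I mer, OH cis; I fac, OH cis.
Each arrangement has an internal mirror plane or centre of symmetry, so none is chiral.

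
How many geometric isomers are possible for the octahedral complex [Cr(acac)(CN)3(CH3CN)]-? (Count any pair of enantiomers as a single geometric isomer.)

Each acac is bidentate and must span two cis positions.
The distinct arrangements are (2 in all): CN fac; CN mer.

2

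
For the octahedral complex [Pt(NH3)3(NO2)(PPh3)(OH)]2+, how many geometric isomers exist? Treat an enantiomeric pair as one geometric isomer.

The six octahedral sites form three mutually perpendicular trans pairs.
Working through the distinct placements yields 4 geometric isomers: NH3 mer (3 arrangements); NH3 fac (chiral).

4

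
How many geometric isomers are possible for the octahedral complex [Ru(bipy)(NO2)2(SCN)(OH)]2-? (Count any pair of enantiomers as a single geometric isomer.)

Each bipy is bidentate and must span two cis positions.
Systematic placement gives 4 geometric isomers: NO2 trans; NO2 cis (3 arrangements, 2 chiral).

4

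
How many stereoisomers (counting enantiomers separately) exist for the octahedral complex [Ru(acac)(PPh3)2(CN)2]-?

4

In an octahedral complex each vertex has one trans partner and four cis neighbours.
Each acac is bidentate and must span two cis positions.
Working through the distinct placements yields 3 geometric isomers: PPh3 cis, CN trans; PPh3 cis, CN cis (chiral); PPh3 trans, CN cis.
One of these lacks any improper symmetry element and so occurs as an enantiomeric pair, giving 3 + 1 = 4 stereoisomers in total.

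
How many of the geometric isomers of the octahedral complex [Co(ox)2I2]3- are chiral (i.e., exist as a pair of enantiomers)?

1

Each ox is bidentate and must span two cis positions.
There are 2 geometric isomers: I trans; I cis (chiral).
One of these lacks any improper symmetry element and so occurs as an enantiomeric pair, giving 2 + 1 = 3 stereoisomers in total.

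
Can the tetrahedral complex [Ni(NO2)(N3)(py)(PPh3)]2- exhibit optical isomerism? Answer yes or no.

yes

In a tetrahedral complex all four positions are equivalent and every pair of ligands is adjacent — there is no cis/trans distinction.
Only one geometric arrangement is possible; it has no improper symmetry element, so it exists as a pair of enantiomers (2 stereoisomers).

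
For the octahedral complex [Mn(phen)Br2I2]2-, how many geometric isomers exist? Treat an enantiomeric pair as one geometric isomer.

3

An octahedron has six vertices in three trans pairs; every non-trans pair is cis.
Each phen is bidentate and must span two cis positions.
The distinct arrangements are (3 in all): Br trans, I cis; Br cis, I cis (chiral); Br cis, I trans.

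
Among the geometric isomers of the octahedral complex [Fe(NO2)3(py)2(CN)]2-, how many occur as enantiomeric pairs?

The distinct arrangements are (3 in all): NO2 mer, py trans; NO2 fac, py cis; NO2 mer, py cis.
Each arrangement has an internal mirror plane or centre of symmetry, so none is chiral.

0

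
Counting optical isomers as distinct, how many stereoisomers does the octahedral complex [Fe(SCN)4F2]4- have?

There are 2 geometric isomers: F trans; F cis.
Each arrangement has an internal mirror plane or centre of symmetry, so none is chiral.

2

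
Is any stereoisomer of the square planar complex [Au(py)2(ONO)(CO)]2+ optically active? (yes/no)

no

In a square planar complex each vertex has one trans partner and two cis neighbours.
The distinct arrangements are (2 in all): py cis; py trans.
Each arrangement has an internal mirror plane or centre of symmetry, so none is chiral.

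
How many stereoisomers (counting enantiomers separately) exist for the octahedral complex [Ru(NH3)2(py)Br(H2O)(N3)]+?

15

An octahedron has six vertices in three trans pairs; every non-trans pair is cis.
Systematic enumeration (placing each ligand type in turn and discarding arrangements equivalent by rotation or reflection) gives 9 geometric isomers.
Of these, 6 lack any improper symmetry element and so occur as enantiomeric pairs, giving 9 + 6 = 15 stereoisomers in total.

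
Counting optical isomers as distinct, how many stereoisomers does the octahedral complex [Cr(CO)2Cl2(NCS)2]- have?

Working through the distinct placements yields 5 geometric isomers: CO trans, Cl trans, NCS trans; CO trans, Cl cis, NCS cis; CO cis, Cl cis, NCS trans; CO cis, Cl cis, NCS cis (chiral); CO cis, Cl trans, NCS cis.
One of these lacks any improper symmetry element and so occurs as an enantiomeric pair, giving 5 + 1 = 6 stereoisomers in total.

6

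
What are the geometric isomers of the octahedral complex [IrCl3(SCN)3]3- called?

In an octahedral complex each vertex has one trans partner and four cis neighbours.
The distinct arrangements are (2 in all): Cl mer; Cl fac.

fac and mer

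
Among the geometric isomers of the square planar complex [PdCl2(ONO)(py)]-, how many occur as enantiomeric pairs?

There are 2 geometric isomers: Cl cis; Cl trans.
Each arrangement has an internal mirror plane or centre of symmetry, so none is chiral.

0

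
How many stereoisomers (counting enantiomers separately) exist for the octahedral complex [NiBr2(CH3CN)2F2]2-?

6

In an octahedral complex each vertex has one trans partner and four cis neighbours.
The distinct arrangements are (5 in all): Br trans, CH3CN trans, F trans; Br trans, CH3CN cis, F cis; Br cis, CH3CN cis, F trans; Br cis, CH3CN cis, F cis (chiral); Br cis, CH3CN trans, F cis.
One of these lacks any improper symmetry element and so occurs as an enantiomeric pair, giving 5 + 1 = 6 stereoisomers in total.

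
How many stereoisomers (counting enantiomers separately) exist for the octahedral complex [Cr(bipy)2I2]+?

3

In an octahedral complex each vertex has one trans partner and four cis neighbours.
Each bipy is bidentate and must span two cis positions.
Working through the distinct placements yields 2 geometric isomers: I trans; I cis (chiral).
One of these lacks any improper symmetry element and so occurs as an enantiomeric pair, giving 2 + 1 = 3 stereoisomers in total.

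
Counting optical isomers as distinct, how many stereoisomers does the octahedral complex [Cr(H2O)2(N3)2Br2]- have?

An octahedron has six vertices in three trans pairs; every non-trans pair is cis.
The distinct arrangements are (5 in all): H2O trans, N3 trans, Br trans; H2O cis, N3 cis, Br trans; H2O cis, N3 trans, Br cis; H2O cis, N3 cis, Br cis (chiral); H2O trans, N3 cis, Br cis.
One of these lacks any improper symmetry element and so occurs as an enantiomeric pair, giving 5 + 1 = 6 stereoisomers in total.

6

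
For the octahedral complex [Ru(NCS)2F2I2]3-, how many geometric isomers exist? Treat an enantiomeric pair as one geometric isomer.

In an octahedral complex each vertex has one trans partner and four cis neighbours.
There are 5 geometric isomers: NCS trans, F trans, I trans; NCS cis, F trans, I cis; NCS trans, F cis, I cis; NCS cis, F cis, I cis (chiral); NCS cis, F cis, I trans.

5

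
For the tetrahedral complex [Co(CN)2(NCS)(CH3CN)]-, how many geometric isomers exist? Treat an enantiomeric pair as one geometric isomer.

1

In a tetrahedral complex all four positions are equivalent and every pair of ligands is adjacent — there is no cis/trans distinction.
Only one geometric arrangement is possible.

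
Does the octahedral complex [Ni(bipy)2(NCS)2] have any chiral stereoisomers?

The six octahedral sites form three mutually perpendicular trans pairs.
Each bipy is bidentate and must span two cis positions.
Systematic placement gives 2 geometric isomers: NCS trans; NCS cis (chiral).
One of these lacks any improper symmetry element and so occurs as an enantiomeric pair, giving 2 + 1 = 3 stereoisomers in total.

yes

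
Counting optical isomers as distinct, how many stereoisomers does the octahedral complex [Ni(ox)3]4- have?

2

Each ox is bidentate and must span two cis positions.
Only one geometric arrangement is possible; it has no improper symmetry element, so it exists as a pair of enantiomers (2 stereoisomers).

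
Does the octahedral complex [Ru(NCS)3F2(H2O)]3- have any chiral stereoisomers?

An octahedron has six vertices in three trans pairs; every non-trans pair is cis.
There are 3 geometric isomers: NCS mer, F trans; NCS mer, F cis; NCS fac, F cis.
Each arrangement has an internal mirror plane or centre of symmetry, so none is chiral.

no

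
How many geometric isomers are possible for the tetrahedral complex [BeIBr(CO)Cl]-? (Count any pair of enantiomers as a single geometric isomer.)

Only one geometric arrangement is possible; it has no improper symmetry element, so it exists as a pair of enantiomers (2 stereoisomers).

1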